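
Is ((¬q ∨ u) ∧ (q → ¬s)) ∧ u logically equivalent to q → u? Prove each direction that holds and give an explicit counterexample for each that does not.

[⇒] Assume the antecedent. If s is true, the antecedent forces (s = T, u = T, q = F), and q → u holds there. If s is false, the antecedent forces (s = F, u = T, q = F) or (s = F, u = T, q = T), and q → u holds there. Either way q → u holds.

[⇐] This fails. Under s = F, u = F, q = F, the left side is false but the right side is true.

Only the forward implication holds.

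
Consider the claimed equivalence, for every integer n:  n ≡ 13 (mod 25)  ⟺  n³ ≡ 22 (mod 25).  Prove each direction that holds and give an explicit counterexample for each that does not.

(→) Suppose n ≡ 13 (mod 25). Write n = 25j + 13. Then (25j + 13)³ = 15625j³ + 24375j² + 12675j + 2197 = 25(625j³ + 975j² + 507j + 87) + 22, so n³ ≡ 22 (mod 25).

(←) Conversely, suppose n³ ≡ 22 (mod 25). The only residue r in {0, …, 24} with r³ ≡ 22 (mod 25) is r = 13, so n ≡ 13 (mod 25).

Both directions hold; the statement is true.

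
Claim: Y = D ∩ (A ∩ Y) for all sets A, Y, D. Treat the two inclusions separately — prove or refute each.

Reverse inclusion. Let x ∈ D ∩ (A ∩ Y). Then x ∈ A ∩ Y ∩ D, from which x ∈ Y.

Forward inclusion. This inclusion fails. Take A = ∅, Y = {1}, D = ∅; then 1 ∈ Y but 1 ∉ D ∩ (A ∩ Y).

(⊆) fails; (⊇) holds.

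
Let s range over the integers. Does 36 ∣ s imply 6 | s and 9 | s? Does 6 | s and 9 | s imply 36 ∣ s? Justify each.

[⇒] If 36 ∣ s, write s = 36q. Since 36 = 6·6, s = 6·(6q), so 6 ∣ s; and since 36 = 4·9, s = 9·(4q), so 9 ∣ s.

[⇐] This fails: take s = 18. Both 6 ∣ 18 and 9 ∣ 18, yet 18 is not a multiple of 36 (since 18 = 0·36 + 18), so 36 ∤ 18.

The forward direction holds; the converse fails.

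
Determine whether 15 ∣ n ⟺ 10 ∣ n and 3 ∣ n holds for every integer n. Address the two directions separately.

(→) This fails: take n = 15. Certainly 15 ∣ 15, but 10 ∤ 15.

(←) Suppose 10 ∣ n and 3 ∣ n. Any common multiple of 10 and 3 is a multiple of their lcm; here gcd(10, 3) = 1, so lcm(10, 3) = 10·3 = 30, so 30 ∣ n. Since 15 ∣ 30, it follows that 15 ∣ n.

Not equivalent: only (⇐) holds.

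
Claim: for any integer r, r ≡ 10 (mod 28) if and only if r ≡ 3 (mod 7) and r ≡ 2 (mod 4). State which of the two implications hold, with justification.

Equivalent; both directions hold.

[⇐] If r ≡ 3 (mod 7) and r ≡ 2 (mod 4), then by the Chinese remainder theorem r ≡ 10 (mod 28). This is exactly r ≡ 10 (mod 28).

[⇒] Suppose r ≡ 10 (mod 28); write r = 28j + 10. Since 7 ∣ 28, reducing mod 7 gives r ≡ 10 ≡ 3 (mod 7); since 4 ∣ 28, reducing mod 4 gives r ≡ 10 ≡ 2 (mod 4).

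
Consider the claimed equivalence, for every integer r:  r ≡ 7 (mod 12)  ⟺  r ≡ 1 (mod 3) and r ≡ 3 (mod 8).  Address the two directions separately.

(⇒) fails; (⇐) holds.

(⟹) This fails: r = 7 gives 7 ≡ 7 (mod 12) but 7 ≡ 7 (mod 8), so the conjunction on the right does not hold.

(⟸) Conversely, if r ≡ 1 (mod 3) and r ≡ 3 (mod 8), then by the Chinese remainder theorem r ≡ 19 (mod 24). Since 19 ≡ 7 (mod 12) and 12 ∣ 24, we get r ≡ 7 (mod 12).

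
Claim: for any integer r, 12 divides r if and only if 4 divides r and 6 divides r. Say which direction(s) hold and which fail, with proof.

Both directions hold; the statement is true.

(⟸) Suppose 4 ∣ r and 6 ∣ r. Any common multiple of 4 and 6 is a multiple of their lcm; here lcm(4, 6) = 4·6/gcd(4, 6) = 24/2 = 12, so 12 ∣ r.

(⟹) If 12 ∣ r, write r = 12q. Since 12 = 3·4, r = 4·(3q), so 4 ∣ r; and since 12 = 2·6, r = 6·(2q), so 6 ∣ r.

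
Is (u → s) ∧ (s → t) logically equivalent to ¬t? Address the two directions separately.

(→) This fails. Under u = F, s = F, t = T, the left side is true but the right side is false.

(←) This fails. Under u = T, s = F, t = F, the left side is false but the right side is true.

(⇒) fails and (⇐) fails.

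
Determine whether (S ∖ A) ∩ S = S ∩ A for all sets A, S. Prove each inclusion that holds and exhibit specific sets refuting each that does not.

(⊆) This inclusion fails. Take A = ∅, S = {1}; then 1 ∈ (S ∖ A) ∩ S but 1 ∉ S ∩ A.

(⊇) This inclusion fails. Take A = {1}, S = {1}; then 1 ∈ S ∩ A but 1 ∉ (S ∖ A) ∩ S.

Both inclusions fail.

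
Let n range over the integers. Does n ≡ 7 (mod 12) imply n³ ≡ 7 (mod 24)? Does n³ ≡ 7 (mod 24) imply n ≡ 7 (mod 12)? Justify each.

The forward direction fails; the converse holds.

[⇒] This fails: take n = 19. Then 19 ≡ 7 (mod 12), but 19³ = 6859 ≡ 19 (mod 24), not 7.

[⇐] Conversely, the residues r modulo 24 with r³ ≡ 7 (mod 24) are exactly {7}, and each is ≡ 7 (mod 12).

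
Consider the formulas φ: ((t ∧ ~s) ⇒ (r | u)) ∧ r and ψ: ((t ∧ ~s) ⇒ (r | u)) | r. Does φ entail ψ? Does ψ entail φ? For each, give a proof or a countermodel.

(→) Assume the antecedent. If r is true, ((t ∧ ~s) ⇒ (r | u)) | r reduces to true regardless of the other variables. If r is false, the antecedent cannot hold. Either way ((t ∧ ~s) ⇒ (r | u)) | r holds.

(←) This fails. Under u = F, t = F, r = F, s = F, the left side is false but the right side is true.

(⇒) holds; (⇐) fails.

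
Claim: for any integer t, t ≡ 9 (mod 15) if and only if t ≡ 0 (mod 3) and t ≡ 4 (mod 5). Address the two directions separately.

Equivalent; both directions hold.

[⇒] Suppose t ≡ 9 (mod 15); write t = 15j + 9. Since 3 ∣ 15, reducing mod 3 gives t ≡ 9 ≡ 0 (mod 3); since 5 ∣ 15, reducing mod 5 gives t ≡ 9 ≡ 4 (mod 5).

[⇐] Conversely, if t ≡ 0 (mod 3) and t ≡ 4 (mod 5), then by the Chinese remainder theorem t ≡ 9 (mod 15). This is exactly t ≡ 9 (mod 15).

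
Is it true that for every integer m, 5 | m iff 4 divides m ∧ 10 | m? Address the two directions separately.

Only the converse holds.

Forward direction. This fails: take m = 5. Certainly 5 ∣ 5, but 4 ∤ 5.

Converse. Suppose 4 ∣ m and 10 ∣ m. Any common multiple of 4 and 10 is a multiple of their lcm; here lcm(4, 10) = 4·10/gcd(4, 10) = 40/2 = 20, so 20 ∣ m. Since 5 ∣ 20, it follows that 5 ∣ m.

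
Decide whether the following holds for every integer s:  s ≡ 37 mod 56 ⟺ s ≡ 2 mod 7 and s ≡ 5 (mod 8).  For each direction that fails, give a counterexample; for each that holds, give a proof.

Equivalent; both directions hold.

(→) Suppose s ≡ 37 (mod 56); write s = 56j + 37. Since 7 ∣ 56, reducing mod 7 gives s ≡ 37 ≡ 2 (mod 7); since 8 ∣ 56, reducing mod 8 gives s ≡ 37 ≡ 5 (mod 8).

(←) Conversely, if s ≡ 2 (mod 7) and s ≡ 5 (mod 8), then by the Chinese remainder theorem s ≡ 37 (mod 56). This is exactly s ≡ 37 (mod 56).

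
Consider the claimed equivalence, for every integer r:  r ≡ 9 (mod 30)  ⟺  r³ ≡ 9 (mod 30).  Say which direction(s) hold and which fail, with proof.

(→) Suppose r ≡ 9 (mod 30). Write r = 30j + 9. Then (30j + 9)³ = 27000j³ + 24300j² + 7290j + 729 = 30(900j³ + 810j² + 243j + 24) + 9, so r³ ≡ 9 (mod 30).

(←) Conversely, suppose r³ ≡ 9 (mod 30). The only residue r in {0, …, 29} with r³ ≡ 9 (mod 30) is r = 9, so r ≡ 9 (mod 30).

Both directions hold.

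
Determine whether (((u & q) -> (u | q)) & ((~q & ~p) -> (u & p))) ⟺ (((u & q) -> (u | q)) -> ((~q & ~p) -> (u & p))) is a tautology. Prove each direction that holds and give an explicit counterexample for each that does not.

Converse. Assume the antecedent. If p is true, the consequent reduces to true regardless of the other variables. If p is false, the antecedent forces (p = F, q = T, u = F) or (p = F, q = T, u = T), and the consequent holds there. Either way the consequent holds.

Forward direction. Assume the antecedent. If p is true, the consequent reduces to true regardless of the other variables. If p is false, the antecedent forces (p = F, q = T, u = F) or (p = F, q = T, u = T), and the consequent holds there. Either way the consequent holds.

The biconditional holds.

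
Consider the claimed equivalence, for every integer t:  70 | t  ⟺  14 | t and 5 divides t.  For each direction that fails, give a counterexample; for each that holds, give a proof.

Both directions hold.

(⟹) If 70 ∣ t, write t = 70q. Since 70 = 5·14, t = 14·(5q), so 14 ∣ t; and since 70 = 14·5, t = 5·(14q), so 5 ∣ t.

(⟸) Suppose 14 ∣ t and 5 ∣ t. Any common multiple of 14 and 5 is a multiple of their lcm; here gcd(14, 5) = 1, so lcm(14, 5) = 14·5 = 70, so 70 ∣ t.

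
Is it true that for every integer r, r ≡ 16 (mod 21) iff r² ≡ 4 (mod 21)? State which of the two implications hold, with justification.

The forward direction holds; the converse fails.

[⇒] Suppose r ≡ 16 (mod 21). Write r = 21j + 16. Then (21j + 16)² = 441j² + 672j + 256 = 21(21j² + 32j + 12) + 4, so r² ≡ 4 (mod 21).

[⇐] This fails: take r = 2. Then 2² = 4 ≡ 4 (mod 21), yet 2 ≡ 2 (mod 21), not 16.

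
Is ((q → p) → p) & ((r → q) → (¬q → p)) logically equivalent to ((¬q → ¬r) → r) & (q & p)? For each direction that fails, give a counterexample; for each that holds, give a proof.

The forward direction fails; the converse holds.

(⇐) Assume the antecedent. If r is true, the antecedent forces (r = T, q = T, p = T), and the consequent holds there. If r is false, the antecedent cannot hold. Either way the consequent holds.

(⇒) This fails. Under r = F, q = T, p = F, the left side is true but the right side is false.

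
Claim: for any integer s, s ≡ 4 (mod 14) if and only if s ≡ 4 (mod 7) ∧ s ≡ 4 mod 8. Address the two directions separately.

(←) If s ≡ 4 (mod 7) and s ≡ 4 (mod 8), then by the Chinese remainder theorem s ≡ 4 (mod 56). Since 4 ≡ 4 (mod 14) and 14 ∣ 56, we get s ≡ 4 (mod 14).

(→) This fails: s = 32 gives 32 ≡ 4 (mod 14) but 32 ≡ 0 (mod 8), so the conjunction on the right does not hold.

(⇒) fails; (⇐) holds.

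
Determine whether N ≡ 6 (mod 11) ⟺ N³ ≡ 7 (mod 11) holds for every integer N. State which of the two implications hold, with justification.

Equivalent; both directions hold.

(→) Suppose N ≡ 6 (mod 11). Write N = 11j + 6. Then (11j + 6)³ = 1331j³ + 2178j² + 1188j + 216 = 11(121j³ + 198j² + 108j + 19) + 7, so N³ ≡ 7 (mod 11).

(←) Conversely, suppose N³ ≡ 7 (mod 11). The only residue r in {0, …, 10} with r³ ≡ 7 (mod 11) is r = 6, so N ≡ 6 (mod 11).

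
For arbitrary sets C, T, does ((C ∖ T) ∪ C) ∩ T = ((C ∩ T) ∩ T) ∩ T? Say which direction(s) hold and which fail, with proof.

Forward inclusion. Let x ∈ ((C ∖ T) ∪ C) ∩ T. Then x ∈ C ∩ T, from which x ∈ ((C ∩ T) ∩ T) ∩ T.

Reverse inclusion. Let x ∈ ((C ∩ T) ∩ T) ∩ T. Then x ∈ C ∩ T, from which x ∈ ((C ∖ T) ∪ C) ∩ T.

The two sets are equal.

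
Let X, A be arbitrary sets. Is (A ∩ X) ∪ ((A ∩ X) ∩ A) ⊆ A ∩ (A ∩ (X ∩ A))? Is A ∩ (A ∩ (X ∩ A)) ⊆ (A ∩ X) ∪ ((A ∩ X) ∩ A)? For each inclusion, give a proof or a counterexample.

Forward inclusion. Let x ∈ (A ∩ X) ∪ ((A ∩ X) ∩ A). Then x ∈ X ∩ A, from which x ∈ A ∩ (A ∩ (X ∩ A)).

Reverse inclusion. Let x ∈ A ∩ (A ∩ (X ∩ A)). Then x ∈ X ∩ A, from which x ∈ (A ∩ X) ∪ ((A ∩ X) ∩ A).

Both inclusions hold.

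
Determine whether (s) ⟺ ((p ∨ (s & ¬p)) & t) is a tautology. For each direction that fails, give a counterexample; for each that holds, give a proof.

[⇒] This fails. Under t = F, p = F, s = T, the left side is true but the right side is false.

[⇐] This fails. Under t = T, p = T, s = F, the left side is false but the right side is true.

(⇒) fails and (⇐) fails.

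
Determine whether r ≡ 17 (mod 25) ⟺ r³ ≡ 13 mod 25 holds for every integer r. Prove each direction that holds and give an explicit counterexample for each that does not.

Forward direction. Suppose r ≡ 17 (mod 25). Write r = 25j + 17. Then (25j + 17)³ = 15625j³ + 31875j² + 21675j + 4913 = 25(625j³ + 1275j² + 867j + 196) + 13, so r³ ≡ 13 (mod 25).

Converse. Suppose r³ ≡ 13 (mod 25). The only residue r in {0, …, 24} with r³ ≡ 13 (mod 25) is r = 17, so r ≡ 17 (mod 25).

Both implications hold.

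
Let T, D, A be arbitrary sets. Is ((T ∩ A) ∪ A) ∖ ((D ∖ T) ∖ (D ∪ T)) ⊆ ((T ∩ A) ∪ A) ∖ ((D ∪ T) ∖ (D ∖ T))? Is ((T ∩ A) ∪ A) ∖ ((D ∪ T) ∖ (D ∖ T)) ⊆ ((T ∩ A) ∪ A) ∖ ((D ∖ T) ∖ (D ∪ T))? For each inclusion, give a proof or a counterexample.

(⊆) fails; (⊇) holds.

(⊆) This inclusion fails. Take T = {1}, D = ∅, A = {1}; then 1 ∈ ((T ∩ A) ∪ A) ∖ ((D ∖ T) ∖ (D ∪ T)) but 1 ∉ ((T ∩ A) ∪ A) ∖ ((D ∪ T) ∖ (D ∖ T)).

(⊇) Let x ∈ ((T ∩ A) ∪ A) ∖ ((D ∪ T) ∖ (D ∖ T)). Then either x ∈ A and x ∉ T, D; or x ∈ D ∩ A and x ∉ T. In each case x ∈ ((T ∩ A) ∪ A) ∖ ((D ∖ T) ∖ (D ∪ T)), so ((T ∩ A) ∪ A) ∖ ((D ∪ T) ∖ (D ∖ T)) ⊆ ((T ∩ A) ∪ A) ∖ ((D ∖ T) ∖ (D ∪ T)).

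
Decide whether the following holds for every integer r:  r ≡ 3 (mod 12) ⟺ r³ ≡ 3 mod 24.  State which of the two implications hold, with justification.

Converse. The residues r modulo 24 with r³ ≡ 3 (mod 24) are exactly {3}, and each is ≡ 3 (mod 12).

Forward direction. This fails: take r = 15. Then 15 ≡ 3 (mod 12), but 15³ = 3375 ≡ 15 (mod 24), not 3.

Only the converse holds.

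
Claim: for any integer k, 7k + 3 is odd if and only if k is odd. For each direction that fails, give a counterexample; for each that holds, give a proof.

[⇒] This fails: k = 4 gives 7k + 3 = 31, which is odd, but 4 is even, not odd.

[⇐] This also fails: k = 7 is odd, but 7k + 3 = 52 is even, not odd.

Neither implication holds.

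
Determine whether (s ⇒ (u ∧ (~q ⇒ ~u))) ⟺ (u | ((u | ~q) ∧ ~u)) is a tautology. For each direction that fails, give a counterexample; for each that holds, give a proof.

Neither direction holds.

(⇒) This fails. Under u = F, q = T, s = F, the left side is true but the right side is false.

(⇐) This fails. Under u = F, q = F, s = T, the left side is false but the right side is true.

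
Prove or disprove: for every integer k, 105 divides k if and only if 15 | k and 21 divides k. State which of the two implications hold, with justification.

Both directions hold; the statement is true.

Converse. Suppose 15 ∣ k and 21 ∣ k. Any common multiple of 15 and 21 is a multiple of their lcm; here lcm(15, 21) = 15·21/gcd(15, 21) = 315/3 = 105, so 105 ∣ k.

Forward direction. If 105 ∣ k, write k = 105q. Since 105 = 7·15, k = 15·(7q), so 15 ∣ k; and since 105 = 5·21, k = 21·(5q), so 21 ∣ k.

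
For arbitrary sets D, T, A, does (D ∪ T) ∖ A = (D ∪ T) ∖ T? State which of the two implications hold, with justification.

Forward inclusion. This inclusion fails. Take D = ∅, T = {1}, A = ∅; then 1 ∈ (D ∪ T) ∖ A but 1 ∉ (D ∪ T) ∖ T.

Reverse inclusion. This inclusion fails. Take D = {1}, T = ∅, A = {1}; then 1 ∈ (D ∪ T) ∖ T but 1 ∉ (D ∪ T) ∖ A.

Both inclusions fail.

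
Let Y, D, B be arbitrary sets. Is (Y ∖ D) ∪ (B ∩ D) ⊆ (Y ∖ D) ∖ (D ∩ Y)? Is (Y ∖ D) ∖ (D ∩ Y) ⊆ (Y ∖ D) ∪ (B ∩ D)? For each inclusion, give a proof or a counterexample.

Only the reverse inclusion holds.

Forward inclusion. This inclusion fails. Take Y = ∅, D = {1}, B = {1}; then 1 ∈ (Y ∖ D) ∪ (B ∩ D) but 1 ∉ (Y ∖ D) ∖ (D ∩ Y).

Reverse inclusion. Let x ∈ (Y ∖ D) ∖ (D ∩ Y). Then either x ∈ Y and x ∉ D, B; or x ∈ Y ∩ B and x ∉ D. In each case x ∈ (Y ∖ D) ∪ (B ∩ D), so (Y ∖ D) ∖ (D ∩ Y) ⊆ (Y ∖ D) ∪ (B ∩ D).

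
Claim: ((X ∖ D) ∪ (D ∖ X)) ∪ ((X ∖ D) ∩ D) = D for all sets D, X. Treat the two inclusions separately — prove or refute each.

(⟹) This inclusion fails. Take D = ∅, X = {1}; then 1 ∈ ((X ∖ D) ∪ (D ∖ X)) ∪ ((X ∖ D) ∩ D) but 1 ∉ D.

(⟸) This inclusion fails. Take D = {1}, X = {1}; then 1 ∈ D but 1 ∉ ((X ∖ D) ∪ (D ∖ X)) ∪ ((X ∖ D) ∩ D).

Both inclusions fail.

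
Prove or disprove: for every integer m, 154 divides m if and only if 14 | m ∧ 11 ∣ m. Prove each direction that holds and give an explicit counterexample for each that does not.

Both directions hold.

(⇒) If 154 ∣ m, write m = 154q. Since 154 = 11·14, m = 14·(11q), so 14 ∣ m; and since 154 = 14·11, m = 11·(14q), so 11 ∣ m.

(⇐) Suppose 14 ∣ m and 11 ∣ m. Any common multiple of 14 and 11 is a multiple of their lcm; here gcd(14, 11) = 1, so lcm(14, 11) = 14·11 = 154, so 154 ∣ m.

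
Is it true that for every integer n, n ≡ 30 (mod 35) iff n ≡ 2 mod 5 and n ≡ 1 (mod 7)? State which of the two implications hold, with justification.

(⇒) fails and (⇐) fails.

[⇒] This fails: n = 30 gives 30 ≡ 30 (mod 35) but 30 ≡ 0 (mod 5), so the conjunction on the right does not hold.

[⇐] This fails: n = 22 satisfies both congruences on the right (22 ≡ 2 mod 5 and 22 ≡ 1 mod 7) yet 22 ≡ 22 (mod 35), not 30.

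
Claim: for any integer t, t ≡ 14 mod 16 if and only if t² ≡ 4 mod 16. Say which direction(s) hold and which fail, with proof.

[⇒] Suppose t ≡ 14 mod 16. Write t = 16j + 14. Then (16j + 14)² = 256j² + 448j + 196 = 16(16j² + 28j + 12) + 4, so t² ≡ 4 (mod 16).

[⇐] This fails: take t = 2. Then 2² = 4 ≡ 4 (mod 16), yet 2 ≡ 2 (mod 16), not 14.

Not equivalent: only (⇒) holds.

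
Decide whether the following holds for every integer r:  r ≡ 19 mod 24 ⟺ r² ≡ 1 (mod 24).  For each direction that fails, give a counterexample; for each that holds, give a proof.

(⇒) holds; (⇐) fails.

(⟸) This fails: take r = 1. Then 1² = 1 ≡ 1 (mod 24), yet 1 ≡ 1 (mod 24), not 19.

(⟹) Suppose r ≡ 19 mod 24. Write r = 24j + 19. Then (24j + 19)² = 576j² + 912j + 361 = 24(24j² + 38j + 15) + 1, so r² ≡ 1 (mod 24).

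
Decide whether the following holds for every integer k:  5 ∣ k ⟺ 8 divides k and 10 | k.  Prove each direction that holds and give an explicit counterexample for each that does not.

Only the converse holds.

(⇒) This fails: take k = 5. Certainly 5 ∣ 5, but 8 ∤ 5.

(⇐) Suppose 8 ∣ k and 10 ∣ k. Any common multiple of 8 and 10 is a multiple of their lcm; here lcm(8, 10) = 8·10/gcd(8, 10) = 80/2 = 40, so 40 ∣ k. Since 5 ∣ 40, it follows that 5 ∣ k.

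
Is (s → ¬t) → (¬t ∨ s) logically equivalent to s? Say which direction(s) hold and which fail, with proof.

(⇒) This fails. Under t = F, s = F, the left side is true but the right side is false.

(⇐) Assume the antecedent. If t is true, the antecedent forces (t = T, s = T), and (s → ¬t) → (¬t ∨ s) holds there. If t is false, (s → ¬t) → (¬t ∨ s) reduces to true regardless of the other variables. Either way (s → ¬t) → (¬t ∨ s) holds.

The forward direction fails; the converse holds.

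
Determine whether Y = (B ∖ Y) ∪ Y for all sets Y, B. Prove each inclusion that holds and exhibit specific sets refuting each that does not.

The sets are not equal: only the forward inclusion holds.

(⊆) Let x ∈ Y. Then either x ∈ Y and x ∉ B; or x ∈ Y ∩ B. In each case x ∈ (B ∖ Y) ∪ Y, so Y ⊆ (B ∖ Y) ∪ Y.

(⊇) This inclusion fails. Take Y = ∅, B = {1}; then 1 ∈ (B ∖ Y) ∪ Y but 1 ∉ Y.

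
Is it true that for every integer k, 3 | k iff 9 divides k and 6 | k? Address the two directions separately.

Only the converse holds.

Converse. Suppose 9 ∣ k and 6 ∣ k. Any common multiple of 9 and 6 is a multiple of their lcm; here lcm(9, 6) = 9·6/gcd(9, 6) = 54/3 = 18, so 18 ∣ k. Since 3 ∣ 18, it follows that 3 ∣ k.

Forward direction. This fails: take k = 3. Certainly 3 ∣ 3, but 9 ∤ 3.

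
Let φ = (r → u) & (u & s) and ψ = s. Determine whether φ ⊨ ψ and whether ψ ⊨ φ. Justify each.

Forward direction. Assume the antecedent. If u is true, the antecedent forces (u = T, s = T, r = F) or (u = T, s = T, r = T), and s holds there. If u is false, the antecedent cannot hold. Either way s holds.

Converse. This fails. Under u = F, s = T, r = F, the left side is false but the right side is true.

(⇒) holds; (⇐) fails.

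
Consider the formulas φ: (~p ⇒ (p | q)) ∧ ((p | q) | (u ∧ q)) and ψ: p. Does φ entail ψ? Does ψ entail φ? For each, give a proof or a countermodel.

Only the converse holds.

[⇒] This fails. Under p = F, q = T, u = F, the left side is true but the right side is false.

[⇐] Assume the antecedent. If p is true, the consequent reduces to true regardless of the other variables. If p is false, the antecedent cannot hold. Either way the consequent holds.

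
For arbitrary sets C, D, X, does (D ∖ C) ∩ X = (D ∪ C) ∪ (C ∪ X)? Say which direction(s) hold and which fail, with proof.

(⟹) Let x ∈ (D ∖ C) ∩ X. Then x ∈ D ∩ X and x ∉ C, from which x ∈ (D ∪ C) ∪ (C ∪ X).

(⟸) This inclusion fails. Take C = {1}, D = ∅, X = ∅; then 1 ∈ (D ∪ C) ∪ (C ∪ X) but 1 ∉ (D ∖ C) ∩ X.

(⊆) holds; (⊇) fails.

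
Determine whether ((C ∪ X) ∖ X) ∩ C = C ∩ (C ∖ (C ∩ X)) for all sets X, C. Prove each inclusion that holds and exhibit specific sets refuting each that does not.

Both inclusions hold; the sets are equal.

Forward inclusion. Let x ∈ ((C ∪ X) ∖ X) ∩ C. Then x ∈ C and x ∉ X, from which x ∈ C ∩ (C ∖ (C ∩ X)).

Reverse inclusion. Let x ∈ C ∩ (C ∖ (C ∩ X)). Then x ∈ C and x ∉ X, from which x ∈ ((C ∪ X) ∖ X) ∩ C.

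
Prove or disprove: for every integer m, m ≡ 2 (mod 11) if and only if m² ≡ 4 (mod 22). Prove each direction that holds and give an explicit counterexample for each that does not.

[⇒] This fails: take m = 13. Then 13 ≡ 2 (mod 11), but 13² = 169 ≡ 15 (mod 22), not 4.

[⇐] This fails: take m = 20. Then 20² = 400 ≡ 4 (mod 22), yet 20 ≡ 9 (mod 11), not 2.

Both directions fail.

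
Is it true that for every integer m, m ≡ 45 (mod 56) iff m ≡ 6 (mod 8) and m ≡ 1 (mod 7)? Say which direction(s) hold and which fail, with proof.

[⇒] This fails: m = 45 gives 45 ≡ 45 (mod 56) but 45 ≡ 5 (mod 8), so the conjunction on the right does not hold.

[⇐] This fails: m = 22 satisfies both congruences on the right (22 ≡ 6 mod 8 and 22 ≡ 1 mod 7) yet 22 ≡ 22 (mod 56), not 45.

Both directions fail.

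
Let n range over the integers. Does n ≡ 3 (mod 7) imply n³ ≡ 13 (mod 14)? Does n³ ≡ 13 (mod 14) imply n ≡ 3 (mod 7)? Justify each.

(⇒) fails and (⇐) fails.

(→) This fails: take n = 10. Then 10 ≡ 3 (mod 7), but 10³ = 1000 ≡ 6 (mod 14), not 13.

(←) This fails: take n = 5. Then 5³ = 125 ≡ 13 (mod 14), yet 5 ≡ 5 (mod 7), not 3.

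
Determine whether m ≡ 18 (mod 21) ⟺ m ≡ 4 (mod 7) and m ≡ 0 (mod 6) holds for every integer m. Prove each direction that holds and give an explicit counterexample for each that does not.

The forward direction fails; the converse holds.

[⇒] This fails: m = 39 gives 39 ≡ 18 (mod 21) but 39 ≡ 3 (mod 6), so the conjunction on the right does not hold.

[⇐] Conversely, if m ≡ 4 (mod 7) and m ≡ 0 (mod 6), then by the Chinese remainder theorem m ≡ 18 (mod 42). Since 18 ≡ 18 (mod 21) and 21 ∣ 42, we get m ≡ 18 (mod 21).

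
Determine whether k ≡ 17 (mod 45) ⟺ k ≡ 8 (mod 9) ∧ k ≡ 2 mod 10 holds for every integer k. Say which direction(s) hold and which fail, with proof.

Not equivalent: only (⇐) holds.

(⟸) If k ≡ 8 (mod 9) and k ≡ 2 (mod 10), then by the Chinese remainder theorem k ≡ 62 (mod 90). Since 62 ≡ 17 (mod 45) and 45 ∣ 90, we get k ≡ 17 (mod 45).

(⟹) This fails: k = 17 gives 17 ≡ 17 (mod 45) but 17 ≡ 7 (mod 10), so the conjunction on the right does not hold.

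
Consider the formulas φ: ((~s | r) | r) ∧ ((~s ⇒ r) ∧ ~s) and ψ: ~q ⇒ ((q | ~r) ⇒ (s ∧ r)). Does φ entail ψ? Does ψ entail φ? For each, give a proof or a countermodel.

The forward direction holds; the converse fails.

[⇒] Assume the antecedent. If q is true, ~q ⇒ ((q | ~r) ⇒ (s ∧ r)) reduces to true regardless of the other variables. If q is false, the antecedent forces (q = F, s = F, r = T), and ~q ⇒ ((q | ~r) ⇒ (s ∧ r)) holds there. Either way ~q ⇒ ((q | ~r) ⇒ (s ∧ r)) holds.

[⇐] This fails. Under q = T, s = F, r = F, the left side is false but the right side is true.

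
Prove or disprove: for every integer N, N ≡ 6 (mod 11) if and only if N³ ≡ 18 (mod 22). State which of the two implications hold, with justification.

(⟹) This fails: take N = 17. Then 17 ≡ 6 (mod 11), but 17³ = 4913 ≡ 7 (mod 22), not 18.

(⟸) Conversely, the residues r modulo 22 with r³ ≡ 18 (mod 22) are exactly {6}, and each is ≡ 6 (mod 11).

Only the converse holds.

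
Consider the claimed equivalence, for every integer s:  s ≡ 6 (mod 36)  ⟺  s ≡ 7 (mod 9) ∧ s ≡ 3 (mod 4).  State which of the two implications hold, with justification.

Both directions fail.

(⟹) This fails: s = 6 gives 6 ≡ 6 (mod 36) but 6 ≡ 6 (mod 9), so the conjunction on the right does not hold.

(⟸) This fails: s = 7 satisfies both congruences on the right (7 ≡ 7 mod 9 and 7 ≡ 3 mod 4) yet 7 ≡ 7 (mod 36), not 6.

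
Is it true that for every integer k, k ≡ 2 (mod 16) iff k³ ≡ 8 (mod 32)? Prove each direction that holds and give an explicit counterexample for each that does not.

[⇒] Suppose k ≡ 2 (mod 16). Working modulo 32, k ∈ {2, 18}; for each such r, r³ ≡ 8 (mod 32).

[⇐] This fails: take k = 10. Then 10³ = 1000 ≡ 8 (mod 32), yet 10 ≡ 10 (mod 16), not 2.

Only the forward implication holds.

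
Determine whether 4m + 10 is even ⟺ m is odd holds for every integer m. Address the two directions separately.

The forward direction fails; the converse holds.

(⇐) Suppose m is odd. Since 4 is even, 4m is even for every m, so 4m + 10 has the same parity as 10, which is even. Hence 4m + 10 is even.

(⇒) This fails: take m = 2. Then 4m + 10 = 18, which is even, yet m = 2 is even, not odd.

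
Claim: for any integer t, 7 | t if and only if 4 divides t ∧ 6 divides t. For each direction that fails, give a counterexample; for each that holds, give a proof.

(⇒) fails and (⇐) fails.

Forward direction. This fails: take t = 7. Certainly 7 ∣ 7, but 4 ∤ 7.

Converse. This fails: take t = 12. Both 4 ∣ 12 and 6 ∣ 12, yet 12 is not a multiple of 7 (since 12 = 1·7 + 5), so 7 ∤ 12.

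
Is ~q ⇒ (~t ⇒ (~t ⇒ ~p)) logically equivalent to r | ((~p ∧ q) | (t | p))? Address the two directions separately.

Forward direction. This fails. Under q = F, r = F, p = F, t = F, the left side is true but the right side is false.

Converse. This fails. Under q = F, r = F, p = T, t = F, the left side is false but the right side is true.

Neither direction holds.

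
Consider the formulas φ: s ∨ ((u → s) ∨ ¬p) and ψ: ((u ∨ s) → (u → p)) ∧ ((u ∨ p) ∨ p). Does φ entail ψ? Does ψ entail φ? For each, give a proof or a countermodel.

Both directions fail.

[⇒] This fails. Under s = F, u = F, p = F, the left side is true but the right side is false.

[⇐] This fails. Under s = F, u = T, p = T, the left side is false but the right side is true.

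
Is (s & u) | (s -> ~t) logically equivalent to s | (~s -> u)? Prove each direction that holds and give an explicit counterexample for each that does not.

(⇒) This fails. Under u = F, t = F, s = F, the left side is true but the right side is false.

(⇐) This fails. Under u = F, t = T, s = T, the left side is false but the right side is true.

Both directions fail.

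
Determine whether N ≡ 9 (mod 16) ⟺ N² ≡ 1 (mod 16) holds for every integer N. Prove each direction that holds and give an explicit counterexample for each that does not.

Not equivalent: only (⇒) holds.

[⇒] Suppose N ≡ 9 (mod 16). Write N = 16j + 9. Then (16j + 9)² = 256j² + 288j + 81 = 16(16j² + 18j + 5) + 1, so N² ≡ 1 (mod 16).

[⇐] This fails: take N = 1. Then 1² = 1 ≡ 1 (mod 16), yet 1 ≡ 1 (mod 16), not 9.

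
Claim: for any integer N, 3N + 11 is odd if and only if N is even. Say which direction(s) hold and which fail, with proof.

Both directions hold.

(⇒) Suppose 3N + 11 is odd. Since 3 is odd, 3N and N have the same parity, so 3N + 11 ≡ N + 11 (mod 2). As 11 is odd, 3N + 11 is odd exactly when N is even. Thus N is even.

(⇐) Conversely, suppose N is even; write N = 2j. Then 3N + 11 = 3·(2j) + 11 = 2·3j + 11, which is odd.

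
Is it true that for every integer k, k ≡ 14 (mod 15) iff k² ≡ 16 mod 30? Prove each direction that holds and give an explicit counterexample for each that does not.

(⟹) This fails: take k = 29. Then 29 ≡ 14 (mod 15), but 29² = 841 ≡ 1 (mod 30), not 16.

(⟸) This fails: take k = 4. Then 4² = 16 ≡ 16 (mod 30), yet 4 ≡ 4 (mod 15), not 14.

Both directions fail.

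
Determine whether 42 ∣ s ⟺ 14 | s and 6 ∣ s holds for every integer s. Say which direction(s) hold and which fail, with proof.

(⇒) If 42 ∣ s, write s = 42q. Since 42 = 3·14, s = 14·(3q), so 14 ∣ s; and since 42 = 7·6, s = 6·(7q), so 6 ∣ s.

(⇐) Suppose 14 ∣ s and 6 ∣ s. Any common multiple of 14 and 6 is a multiple of their lcm; here lcm(14, 6) = 14·6/gcd(14, 6) = 84/2 = 42, so 42 ∣ s.

The biconditional holds.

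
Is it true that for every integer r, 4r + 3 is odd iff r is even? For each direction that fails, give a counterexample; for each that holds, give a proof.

Only the converse holds.

(⇒) This fails: take r = 1. Then 4r + 3 = 7, which is odd, yet r = 1 is odd, not even.

(⇐) Suppose r is even. Since 4 is even, 4r is even for every r, so 4r + 3 has the same parity as 3, which is odd. Hence 4r + 3 is odd.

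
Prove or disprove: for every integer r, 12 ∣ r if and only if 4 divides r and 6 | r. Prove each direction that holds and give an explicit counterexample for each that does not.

(⇒) If 12 ∣ r, write r = 12q. Since 12 = 3·4, r = 4·(3q), so 4 ∣ r; and since 12 = 2·6, r = 6·(2q), so 6 ∣ r.

(⇐) Suppose 4 ∣ r and 6 ∣ r. Any common multiple of 4 and 6 is a multiple of their lcm; here lcm(4, 6) = 4·6/gcd(4, 6) = 24/2 = 12, so 12 ∣ r.

The biconditional holds.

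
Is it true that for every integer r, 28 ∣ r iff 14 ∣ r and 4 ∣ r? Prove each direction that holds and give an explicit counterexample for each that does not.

Both directions hold; the statement is true.

(⇒) If 28 ∣ r, write r = 28q. Since 28 = 2·14, r = 14·(2q), so 14 ∣ r; and since 28 = 7·4, r = 4·(7q), so 4 ∣ r.

(⇐) Suppose 14 ∣ r and 4 ∣ r. Any common multiple of 14 and 4 is a multiple of their lcm; here lcm(14, 4) = 14·4/gcd(14, 4) = 56/2 = 28, so 28 ∣ r.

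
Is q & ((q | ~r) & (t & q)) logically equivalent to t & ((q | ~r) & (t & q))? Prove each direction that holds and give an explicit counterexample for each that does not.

(→) Assume the antecedent. If t is true, the antecedent forces (t = T, r = F, q = T) or (t = T, r = T, q = T), and t & ((q | ~r) & (t & q)) holds there. If t is false, the antecedent cannot hold. Either way t & ((q | ~r) & (t & q)) holds.

(←) Assume the antecedent. If t is true, the antecedent forces (t = T, r = F, q = T) or (t = T, r = T, q = T), and q & ((q | ~r) & (t & q)) holds there. If t is false, the antecedent cannot hold. Either way q & ((q | ~r) & (t & q)) holds.

Both directions hold; the statement is true.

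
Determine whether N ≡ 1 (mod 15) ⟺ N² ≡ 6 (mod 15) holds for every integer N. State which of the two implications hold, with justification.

Neither direction holds.

Forward direction. This fails: take N = 1. Then 1 ≡ 1 (mod 15), but 1² = 1 ≡ 1 (mod 15), not 6.

Converse. This fails: take N = 6. Then 6² = 36 ≡ 6 (mod 15), yet 6 ≡ 6 (mod 15), not 1.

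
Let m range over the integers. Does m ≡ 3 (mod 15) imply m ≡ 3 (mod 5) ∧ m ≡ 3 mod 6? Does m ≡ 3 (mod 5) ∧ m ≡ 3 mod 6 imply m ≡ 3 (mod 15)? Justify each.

Only the reverse direction holds.

(→) This fails: m = 18 gives 18 ≡ 3 (mod 15) but 18 ≡ 0 (mod 6), so the conjunction on the right does not hold.

(←) Conversely, if m ≡ 3 (mod 5) and m ≡ 3 (mod 6), then by the Chinese remainder theorem m ≡ 3 (mod 30). Since 3 ≡ 3 (mod 15) and 15 ∣ 30, we get m ≡ 3 (mod 15).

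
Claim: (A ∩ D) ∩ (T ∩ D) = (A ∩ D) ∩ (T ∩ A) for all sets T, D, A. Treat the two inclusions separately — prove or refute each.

The two sets are equal.

(⊆) Let x ∈ (A ∩ D) ∩ (T ∩ D). Then x ∈ T ∩ D ∩ A, from which x ∈ (A ∩ D) ∩ (T ∩ A).

(⊇) Let x ∈ (A ∩ D) ∩ (T ∩ A). Then x ∈ T ∩ D ∩ A, from which x ∈ (A ∩ D) ∩ (T ∩ D).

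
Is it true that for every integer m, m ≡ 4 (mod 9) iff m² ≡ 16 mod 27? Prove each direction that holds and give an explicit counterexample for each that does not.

(⇒) This fails: take m = 13. Then 13 ≡ 4 (mod 9), but 13² = 169 ≡ 7 (mod 27), not 16.

(⇐) This fails: take m = 23. Then 23² = 529 ≡ 16 (mod 27), yet 23 ≡ 5 (mod 9), not 4.

Neither direction holds.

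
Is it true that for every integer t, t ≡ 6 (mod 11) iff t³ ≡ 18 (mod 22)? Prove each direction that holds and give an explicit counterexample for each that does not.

(⟸) The residues r modulo 22 with r³ ≡ 18 (mod 22) are exactly {6}, and each is ≡ 6 (mod 11).

(⟹) This fails: take t = 17. Then 17 ≡ 6 (mod 11), but 17³ = 4913 ≡ 7 (mod 22), not 18.

Only the reverse direction holds.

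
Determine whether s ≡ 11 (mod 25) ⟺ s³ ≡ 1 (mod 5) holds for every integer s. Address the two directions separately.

The forward direction holds; the converse fails.

[⇒] Suppose s ≡ 11 (mod 25). Then s³ ≡ 11³ = 1331 (mod 25), and since 5 ∣ 25, also s³ ≡ 1 (mod 5).

[⇐] This fails: take s = 1. Then 1³ = 1 ≡ 1 (mod 5), yet 1 ≡ 1 (mod 25), not 11.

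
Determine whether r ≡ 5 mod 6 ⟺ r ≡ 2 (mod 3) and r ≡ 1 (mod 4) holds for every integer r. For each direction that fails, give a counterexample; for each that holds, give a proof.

(⇒) fails; (⇐) holds.

(→) This fails: r = 11 gives 11 ≡ 5 (mod 6) but 11 ≡ 3 (mod 4), so the conjunction on the right does not hold.

(←) Conversely, if r ≡ 2 (mod 3) and r ≡ 1 (mod 4), then by the Chinese remainder theorem r ≡ 5 (mod 12). Since 5 ≡ 5 (mod 6) and 6 ∣ 12, we get r ≡ 5 (mod 6).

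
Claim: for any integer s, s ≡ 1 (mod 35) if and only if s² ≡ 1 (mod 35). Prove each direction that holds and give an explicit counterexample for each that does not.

The forward direction holds; the converse fails.

(⇒) Suppose s ≡ 1 (mod 35). Write s = 35j + 1. Then (35j + 1)² = 1225j² + 70j + 1 = 35(35j² + 2j) + 1, so s² ≡ 1 (mod 35).

(⇐) This fails: take s = 6. Then 6² = 36 ≡ 1 (mod 35), yet 6 ≡ 6 (mod 35), not 1.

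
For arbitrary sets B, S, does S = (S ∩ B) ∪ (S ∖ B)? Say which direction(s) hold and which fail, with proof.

(⟹) Let x ∈ S. Then either x ∈ S and x ∉ B; or x ∈ B ∩ S. In each case x ∈ (S ∩ B) ∪ (S ∖ B), so S ⊆ (S ∩ B) ∪ (S ∖ B).

(⟸) Let x ∈ (S ∩ B) ∪ (S ∖ B). Then either x ∈ S and x ∉ B; or x ∈ B ∩ S. In each case x ∈ S, so (S ∩ B) ∪ (S ∖ B) ⊆ S.

Both inclusions hold.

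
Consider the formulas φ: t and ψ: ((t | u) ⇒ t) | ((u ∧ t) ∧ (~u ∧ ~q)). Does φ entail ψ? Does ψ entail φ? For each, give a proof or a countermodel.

Converse. This fails. Under u = F, t = F, q = F, the left side is false but the right side is true.

Forward direction. Assume the antecedent. If u is true, the antecedent forces (u = T, t = T, q = F) or (u = T, t = T, q = T), and the consequent holds there. If u is false, the consequent reduces to true regardless of the other variables. Either way the consequent holds.

The forward direction holds; the converse fails.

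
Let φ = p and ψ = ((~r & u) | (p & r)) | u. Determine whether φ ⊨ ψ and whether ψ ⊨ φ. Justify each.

Neither direction holds.

(⇒) This fails. Under u = F, p = T, r = F, the left side is true but the right side is false.

(⇐) This fails. Under u = T, p = F, r = F, the left side is false but the right side is true.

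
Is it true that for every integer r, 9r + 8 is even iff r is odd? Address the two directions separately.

[⇒] This fails: r = 0 gives 9r + 8 = 8, which is even, but 0 is even, not odd.

[⇐] This also fails: r = 7 is odd, but 9r + 8 = 71 is odd, not even.

Neither direction holds.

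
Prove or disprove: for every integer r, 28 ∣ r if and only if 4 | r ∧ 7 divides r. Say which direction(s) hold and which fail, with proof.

The biconditional holds.

(⇐) Suppose 4 ∣ r and 7 ∣ r. Any common multiple of 4 and 7 is a multiple of their lcm; here gcd(4, 7) = 1, so lcm(4, 7) = 4·7 = 28, so 28 ∣ r.

(⇒) If 28 ∣ r, write r = 28q. Since 28 = 7·4, r = 4·(7q), so 4 ∣ r; and since 28 = 4·7, r = 7·(4q), so 7 ∣ r.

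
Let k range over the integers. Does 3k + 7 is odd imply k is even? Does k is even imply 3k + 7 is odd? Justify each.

(→) Suppose 3k + 7 is odd. Since 3 is odd, 3k and k have the same parity, so 3k + 7 ≡ k + 7 (mod 2). As 7 is odd, 3k + 7 is odd exactly when k is even. Thus k is even.

(←) Conversely, suppose k is even; write k = 2j. Then 3k + 7 = 3·(2j) + 7 = 2·3j + 7, which is odd.

Both directions hold; the statement is true.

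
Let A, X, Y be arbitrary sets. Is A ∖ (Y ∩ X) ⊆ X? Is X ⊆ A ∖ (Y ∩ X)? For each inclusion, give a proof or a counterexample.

Both inclusions fail.

Forward inclusion. This inclusion fails. Take A = {1}, X = ∅, Y = ∅; then 1 ∈ A ∖ (Y ∩ X) but 1 ∉ X.

Reverse inclusion. This inclusion fails. Take A = ∅, X = {1}, Y = ∅; then 1 ∈ X but 1 ∉ A ∖ (Y ∩ X).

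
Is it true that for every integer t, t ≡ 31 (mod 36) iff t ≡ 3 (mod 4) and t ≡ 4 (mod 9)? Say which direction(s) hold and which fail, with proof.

Equivalent; both directions hold.

(⟸) If t ≡ 3 (mod 4) and t ≡ 4 (mod 9), then by the Chinese remainder theorem t ≡ 31 (mod 36). This is exactly t ≡ 31 (mod 36).

(⟹) Suppose t ≡ 31 (mod 36); write t = 36j + 31. Since 4 ∣ 36, reducing mod 4 gives t ≡ 31 ≡ 3 (mod 4); since 9 ∣ 36, reducing mod 9 gives t ≡ 31 ≡ 4 (mod 9).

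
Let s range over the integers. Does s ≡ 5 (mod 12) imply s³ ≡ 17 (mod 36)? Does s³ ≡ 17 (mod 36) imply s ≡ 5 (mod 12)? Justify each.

The biconditional holds.

(⇒) Suppose s ≡ 5 (mod 12). Working modulo 36, s ∈ {5, 17, 29}; for each such r, r³ ≡ 17 (mod 36).

(⇐) Conversely, the residues r modulo 36 with r³ ≡ 17 (mod 36) are exactly {5, 17, 29}, and each is ≡ 5 (mod 12).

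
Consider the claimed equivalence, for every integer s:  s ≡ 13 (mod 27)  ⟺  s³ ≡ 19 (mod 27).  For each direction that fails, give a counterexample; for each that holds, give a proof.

Both directions fail.

Forward direction. This fails: take s = 13. Then 13 ≡ 13 (mod 27), but 13³ = 2197 ≡ 10 (mod 27), not 19.

Converse. This fails: take s = 7. Then 7³ = 343 ≡ 19 (mod 27), yet 7 ≡ 7 (mod 27), not 13.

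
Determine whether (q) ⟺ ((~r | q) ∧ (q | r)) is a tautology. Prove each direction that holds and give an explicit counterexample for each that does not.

(⟹) Assume the antecedent. If r is true, the antecedent forces (r = T, q = T), and (~r | q) ∧ (q | r) holds there. If r is false, the antecedent forces (r = F, q = T), and (~r | q) ∧ (q | r) holds there. Either way (~r | q) ∧ (q | r) holds.

(⟸) Assume the antecedent. If r is true, the antecedent forces (r = T, q = T), and q holds there. If r is false, the antecedent forces (r = F, q = T), and q holds there. Either way q holds.

Equivalent; both directions hold.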